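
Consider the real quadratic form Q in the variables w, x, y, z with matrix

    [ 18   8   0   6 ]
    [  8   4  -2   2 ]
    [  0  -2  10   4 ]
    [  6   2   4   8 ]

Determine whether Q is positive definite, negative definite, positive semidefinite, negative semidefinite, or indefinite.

An LDLᵀ factorisation of A has diagonal entries 18, 4/9, 1, 4.
So there are 4 positive pivots.
Hence Q is positive definite.

positive definite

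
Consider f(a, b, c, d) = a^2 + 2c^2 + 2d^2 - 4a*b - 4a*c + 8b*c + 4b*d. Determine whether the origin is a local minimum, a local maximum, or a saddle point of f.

saddle point

The Hessian at the origin is H = [[2, -4, -4, 0], [-4, 0, 8, 4], [-4, 8, 4, 0], [0, 4, 0, 4]].
Symmetric row and column elimination reduces H to a congruent diagonal form with pivots 2, -8, -4, 6.
So there are 2 positive, 2 negative pivots.
H is indefinite, so the origin is a saddle point.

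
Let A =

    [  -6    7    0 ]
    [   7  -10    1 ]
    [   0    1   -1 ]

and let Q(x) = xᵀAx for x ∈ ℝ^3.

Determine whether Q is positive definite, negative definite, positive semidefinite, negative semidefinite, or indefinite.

Leading principal minors: Δ_1 = -6, Δ_2 = 11, Δ_3 = -5.
The signs alternate starting with Δ_1 < 0, so by Sylvester's criterion Q is negative definite.

negative definite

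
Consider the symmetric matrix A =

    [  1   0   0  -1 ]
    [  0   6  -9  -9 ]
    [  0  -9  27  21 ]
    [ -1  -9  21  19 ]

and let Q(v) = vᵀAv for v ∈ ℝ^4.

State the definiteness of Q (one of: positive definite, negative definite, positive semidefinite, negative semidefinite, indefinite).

Row-reducing A symmetrically gives the diagonal entries 1, 6, 27/2, 1/3.
Counting signs: 4 positive.
Hence Q is positive definite.

positive definite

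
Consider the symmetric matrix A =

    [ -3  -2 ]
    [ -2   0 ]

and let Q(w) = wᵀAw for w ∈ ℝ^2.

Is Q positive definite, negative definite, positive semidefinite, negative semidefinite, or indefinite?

indefinite

Symmetric row and column elimination reduces A to a congruent diagonal form with pivots -3, 4/3.
Counting signs: 1 positive, 1 negative.
Hence Q is indefinite.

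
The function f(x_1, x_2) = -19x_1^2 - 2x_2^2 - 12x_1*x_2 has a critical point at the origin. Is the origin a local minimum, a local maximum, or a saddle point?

The Hessian at the origin is H = [[-38, -12], [-12, -4]].
det H = -38·-4 − (-12)² = 8 > 0 and H[1,1] = -38 < 0, so H is negative definite.
Therefore the origin is a local maximum.

local maximum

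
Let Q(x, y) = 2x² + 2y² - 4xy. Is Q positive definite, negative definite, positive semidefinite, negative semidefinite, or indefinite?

positive semidefinite

The symmetric matrix of Q is [[2, -2], [-2, 2]].
For the 2×2 matrix [[2, -2], [-2, 2]]: det = 2·2 − (-2)² = 0, trace = 4.
det = 0 so one eigenvalue is zero; the form is semidefinite with the sign of the trace.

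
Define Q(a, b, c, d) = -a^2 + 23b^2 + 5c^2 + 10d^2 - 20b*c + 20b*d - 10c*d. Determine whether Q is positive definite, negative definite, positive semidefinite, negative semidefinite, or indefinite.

indefinite

Write A = [[-1, 0, 0, 0], [0, 23, -10, 10], [0, -10, 5, -5], [0, 10, -5, 10]].
Row-reducing A symmetrically gives the diagonal entries -1, 23, 15/23, 5.
That gives 3 positive, 1 negative pivots.
Hence Q is indefinite.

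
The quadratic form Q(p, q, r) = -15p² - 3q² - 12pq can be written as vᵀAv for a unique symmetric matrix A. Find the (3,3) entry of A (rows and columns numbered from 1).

0

The coefficient of r² in Q is 0, and that is exactly A[3,3].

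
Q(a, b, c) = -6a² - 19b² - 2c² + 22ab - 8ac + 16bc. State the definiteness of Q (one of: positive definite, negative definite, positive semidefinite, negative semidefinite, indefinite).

indefinite

Write A = [[-6, 11, -4], [11, -19, 8], [-4, 8, -2]].
An LDLᵀ factorisation of A has diagonal entries -6, 7/6, 2/7.
So there are 2 positive, 1 negative pivots.
Hence Q is indefinite.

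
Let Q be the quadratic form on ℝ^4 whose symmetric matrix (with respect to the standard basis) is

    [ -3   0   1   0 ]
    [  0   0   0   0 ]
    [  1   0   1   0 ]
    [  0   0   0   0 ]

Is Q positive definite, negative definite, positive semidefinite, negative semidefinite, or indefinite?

indefinite

Row-reducing A symmetrically gives the diagonal entries -3, 0, 4/3, 0.
That gives 1 positive, 1 negative, 2 zero pivots.
Hence Q is indefinite.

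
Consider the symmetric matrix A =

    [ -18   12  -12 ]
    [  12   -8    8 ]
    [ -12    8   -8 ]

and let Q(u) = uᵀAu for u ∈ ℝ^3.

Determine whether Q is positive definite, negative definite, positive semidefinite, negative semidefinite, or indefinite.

Congruent diagonalization of A (simultaneous row and column reduction) yields pivots -18, 0, 0.
That gives 1 negative, 2 zero pivots.
Hence Q is negative semidefinite.

negative semidefinite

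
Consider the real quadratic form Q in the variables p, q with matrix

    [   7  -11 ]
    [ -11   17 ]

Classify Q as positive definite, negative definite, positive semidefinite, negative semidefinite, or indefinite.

For the 2×2 matrix [[7, -11], [-11, 17]]: det = 7·17 − (-11)² = -2, trace = 24.
det < 0 so the eigenvalues have opposite signs; the form is indefinite.

indefinite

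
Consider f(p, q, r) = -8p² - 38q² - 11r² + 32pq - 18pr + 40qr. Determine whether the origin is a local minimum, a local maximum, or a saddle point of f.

The Hessian at the origin is H = [[-16, 32, -18], [32, -76, 40], [-18, 40, -22]].
Congruent diagonalization of H (simultaneous row and column reduction) yields pivots -16, -12, -5/12.
That gives 3 negative pivots.
H is negative definite, so the origin is a strict local maximum.

local maximum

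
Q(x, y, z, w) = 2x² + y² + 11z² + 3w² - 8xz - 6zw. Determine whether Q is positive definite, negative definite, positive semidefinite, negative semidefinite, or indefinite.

positive semidefinite

The symmetric matrix is A = [[2, 0, -4, 0], [0, 1, 0, 0], [-4, 0, 11, -3], [0, 0, -3, 3]].
Symmetric row and column elimination reduces A to a congruent diagonal form with pivots 2, 1, 3, 0.
That gives 3 positive, 1 zero pivots.
Hence Q is positive semidefinite.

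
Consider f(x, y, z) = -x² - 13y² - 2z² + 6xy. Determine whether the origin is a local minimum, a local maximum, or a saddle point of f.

The Hessian at the origin is H = [[-2, 6, 0], [6, -26, 0], [0, 0, -4]].
Applying the same elementary operations to the rows and columns of H produces a congruent diagonal matrix with entries -2, -8, -4.
So there are 3 negative pivots.
H is negative definite, so the origin is a strict local maximum.

local maximum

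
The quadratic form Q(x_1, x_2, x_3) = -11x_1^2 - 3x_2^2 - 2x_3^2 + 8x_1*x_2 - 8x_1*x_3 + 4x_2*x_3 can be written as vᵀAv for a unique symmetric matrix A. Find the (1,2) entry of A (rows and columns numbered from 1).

The coefficient of x_1·x_2 in Q is 8. For a symmetric A this equals A[1,2] + A[2,1] = 2·A[1,2].
So A[1,2] = 8/2 = 4.

4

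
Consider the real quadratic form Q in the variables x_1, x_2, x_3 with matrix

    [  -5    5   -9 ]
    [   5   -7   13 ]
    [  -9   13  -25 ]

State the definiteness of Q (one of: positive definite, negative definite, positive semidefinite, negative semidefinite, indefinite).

Symmetric row and column elimination reduces A to a congruent diagonal form with pivots -5, -2, -4/5.
So there are 3 negative pivots.
Hence Q is negative definite.

negative definite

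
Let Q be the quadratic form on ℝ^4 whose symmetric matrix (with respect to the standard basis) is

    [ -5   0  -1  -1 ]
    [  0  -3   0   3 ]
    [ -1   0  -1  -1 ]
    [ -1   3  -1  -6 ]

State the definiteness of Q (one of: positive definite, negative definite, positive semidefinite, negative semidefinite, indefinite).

negative definite

Symmetric row and column elimination reduces A to a congruent diagonal form with pivots -5, -3, -4/5, -2.
So there are 4 negative pivots.
Hence Q is negative definite.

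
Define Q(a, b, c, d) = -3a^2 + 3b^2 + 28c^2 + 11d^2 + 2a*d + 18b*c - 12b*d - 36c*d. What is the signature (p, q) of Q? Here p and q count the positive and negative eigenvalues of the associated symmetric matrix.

(2, 2)

Write A = [[-3, 0, 0, 1], [0, 3, 9, -6], [0, 9, 28, -18], [1, -6, -18, 11]].
Applying the same elementary operations to the rows and columns of A produces a congruent diagonal matrix with entries -3, 3, 1, -2/3.
So there are 2 positive, 2 negative pivots.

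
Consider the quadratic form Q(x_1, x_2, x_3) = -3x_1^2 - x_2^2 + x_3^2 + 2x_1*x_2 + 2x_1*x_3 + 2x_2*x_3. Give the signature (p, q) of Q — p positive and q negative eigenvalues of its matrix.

(1, 2)

Write A = [[-3, 1, 1], [1, -1, 1], [1, 1, 1]].
Congruent diagonalization of A (simultaneous row and column reduction) yields pivots -3, -2/3, 4.
Counting signs: 1 positive, 2 negative.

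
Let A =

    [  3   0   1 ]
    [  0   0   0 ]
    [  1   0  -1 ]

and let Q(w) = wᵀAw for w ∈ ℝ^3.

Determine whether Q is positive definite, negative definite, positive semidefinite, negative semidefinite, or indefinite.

Congruent diagonalization of A (simultaneous row and column reduction) yields pivots 3, 0, -4/3.
That gives 1 positive, 1 negative, 1 zero pivots.
Hence Q is indefinite.

indefinite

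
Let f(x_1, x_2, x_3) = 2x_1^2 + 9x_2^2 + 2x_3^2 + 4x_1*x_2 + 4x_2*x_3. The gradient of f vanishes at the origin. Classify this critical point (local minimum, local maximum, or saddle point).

local minimum

The Hessian at the origin is H = [[4, 4, 0], [4, 18, 4], [0, 4, 4]].
Congruent diagonalization of H (simultaneous row and column reduction) yields pivots 4, 14, 20/7.
Counting signs: 3 positive.
H is positive definite, so the origin is a strict local minimum.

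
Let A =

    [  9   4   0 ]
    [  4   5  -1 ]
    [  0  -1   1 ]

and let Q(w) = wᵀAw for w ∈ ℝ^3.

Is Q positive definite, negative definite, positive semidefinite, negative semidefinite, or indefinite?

positive definite

Leading principal minors: Δ_1 = 9, Δ_2 = 29, Δ_3 = 20.
All leading principal minors are positive, so by Sylvester's criterion Q is positive definite.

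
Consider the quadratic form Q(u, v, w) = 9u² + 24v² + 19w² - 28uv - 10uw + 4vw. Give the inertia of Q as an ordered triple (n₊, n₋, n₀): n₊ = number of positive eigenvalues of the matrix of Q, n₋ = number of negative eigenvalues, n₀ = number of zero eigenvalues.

The symmetric matrix is A = [[9, -14, -5], [-14, 24, 2], [-5, 2, 19]].
Row-reducing A symmetrically gives the diagonal entries 9, 20/9, 6/5.
So there are 3 positive pivots.

(3, 0, 0)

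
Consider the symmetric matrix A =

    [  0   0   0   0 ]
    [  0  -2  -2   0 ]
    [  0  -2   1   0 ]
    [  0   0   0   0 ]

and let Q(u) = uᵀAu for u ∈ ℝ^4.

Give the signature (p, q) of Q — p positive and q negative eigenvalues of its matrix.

(1, 1)

Applying the same elementary operations to the rows and columns of A produces a congruent diagonal matrix with entries 0, -2, 3, 0.
Counting signs: 1 positive, 1 negative, 2 zero.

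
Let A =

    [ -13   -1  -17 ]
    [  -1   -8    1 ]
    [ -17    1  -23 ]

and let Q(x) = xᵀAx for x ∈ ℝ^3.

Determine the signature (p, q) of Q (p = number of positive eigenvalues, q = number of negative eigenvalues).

(0, 3)

Congruent diagonalization of A (simultaneous row and column reduction) yields pivots -13, -103/13, -10/103.
That gives 3 negative pivots.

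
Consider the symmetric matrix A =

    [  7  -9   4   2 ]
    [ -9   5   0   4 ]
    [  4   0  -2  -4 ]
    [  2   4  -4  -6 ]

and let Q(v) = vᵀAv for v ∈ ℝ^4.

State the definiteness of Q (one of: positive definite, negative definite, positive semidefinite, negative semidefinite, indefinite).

Symmetric row and column elimination reduces A to a congruent diagonal form with pivots 7, -46/7, -6/23, 0.
Counting signs: 1 positive, 2 negative, 1 zero.
Hence Q is indefinite.

indefinite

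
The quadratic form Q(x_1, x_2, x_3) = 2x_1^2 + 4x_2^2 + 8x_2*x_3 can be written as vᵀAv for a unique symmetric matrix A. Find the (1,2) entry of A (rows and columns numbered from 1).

The coefficient of x_1·x_2 in Q is 0. For a symmetric A this equals A[1,2] + A[2,1] = 2·A[1,2].
So A[1,2] = 0/2 = 0.

0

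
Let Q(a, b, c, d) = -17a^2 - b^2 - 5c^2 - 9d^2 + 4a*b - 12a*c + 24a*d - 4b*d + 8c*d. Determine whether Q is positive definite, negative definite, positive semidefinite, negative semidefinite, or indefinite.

negative definite

The symmetric matrix of Q is A = [[-17, 2, -6, 12], [2, -1, 0, -2], [-6, 0, -5, 4], [12, -2, 4, -9]].
Leading principal minors: Δ_1 = -17, Δ_2 = 13, Δ_3 = -29, Δ_4 = 1.
The signs alternate starting with Δ_1 < 0, so by Sylvester's criterion Q is negative definite.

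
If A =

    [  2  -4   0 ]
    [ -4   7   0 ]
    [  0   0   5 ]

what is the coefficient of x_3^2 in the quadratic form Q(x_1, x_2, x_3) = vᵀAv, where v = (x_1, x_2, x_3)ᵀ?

5

The coefficient of x_3^2 is the diagonal entry A[3,3] = 5.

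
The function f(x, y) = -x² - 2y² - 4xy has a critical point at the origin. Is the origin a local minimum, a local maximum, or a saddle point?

saddle point

The Hessian at the origin is H = [[-2, -4], [-4, -4]].
det H = -2·-4 − (-4)² = -8 < 0, so H is indefinite.
Therefore the origin is a saddle point.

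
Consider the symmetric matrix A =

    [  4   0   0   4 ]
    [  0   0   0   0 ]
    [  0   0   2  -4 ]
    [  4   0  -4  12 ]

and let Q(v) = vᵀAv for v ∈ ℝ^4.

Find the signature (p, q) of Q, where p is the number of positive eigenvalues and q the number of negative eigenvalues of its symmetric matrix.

Congruent diagonalization of A (simultaneous row and column reduction) yields pivots 4, 0, 2, 0.
That gives 2 positive, 2 zero pivots.

(2, 0)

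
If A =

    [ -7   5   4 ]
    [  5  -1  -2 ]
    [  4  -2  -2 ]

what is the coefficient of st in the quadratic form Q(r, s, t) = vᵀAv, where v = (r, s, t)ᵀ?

The coefficient of st is A[2,3] + A[3,2] = 2·(-2) = -4.

-4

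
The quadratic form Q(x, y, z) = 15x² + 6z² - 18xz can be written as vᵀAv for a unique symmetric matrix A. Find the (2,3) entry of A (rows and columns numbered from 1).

The coefficient of y·z in Q is 0. For a symmetric A this equals A[2,3] + A[3,2] = 2·A[2,3].
So A[2,3] = 0/2 = 0.

0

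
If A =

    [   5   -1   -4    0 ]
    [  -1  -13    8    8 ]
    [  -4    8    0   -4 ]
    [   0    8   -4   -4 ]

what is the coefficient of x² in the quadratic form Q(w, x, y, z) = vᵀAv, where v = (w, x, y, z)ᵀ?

-13

The coefficient of x² is the diagonal entry A[2,2] = -13.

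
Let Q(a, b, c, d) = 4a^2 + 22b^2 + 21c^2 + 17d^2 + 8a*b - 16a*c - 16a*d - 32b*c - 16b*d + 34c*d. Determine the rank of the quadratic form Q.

The associated matrix is A = [[4, 4, -8, -8], [4, 22, -16, -8], [-8, -16, 21, 17], [-8, -8, 17, 17]].
Symmetric row and column elimination reduces A to a congruent diagonal form with pivots 4, 18, 13/9, 4/13.
That gives 4 positive pivots.
The rank is the number of nonzero pivots: 4.

4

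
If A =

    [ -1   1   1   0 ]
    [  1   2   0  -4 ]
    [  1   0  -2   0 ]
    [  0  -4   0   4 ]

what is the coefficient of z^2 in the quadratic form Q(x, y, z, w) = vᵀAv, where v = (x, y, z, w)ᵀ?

-2

The coefficient of z^2 is the diagonal entry A[3,3] = -2.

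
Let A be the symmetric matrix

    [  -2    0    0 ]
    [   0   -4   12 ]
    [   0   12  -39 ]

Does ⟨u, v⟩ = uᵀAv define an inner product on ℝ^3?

Leading principal minors: Δ_1 = -2, Δ_2 = 8, Δ_3 = -24.
The signs alternate starting with Δ_1 < 0, so by Sylvester's criterion Q is negative definite.
⟨·,·⟩ is an inner product exactly when A is positive definite.

no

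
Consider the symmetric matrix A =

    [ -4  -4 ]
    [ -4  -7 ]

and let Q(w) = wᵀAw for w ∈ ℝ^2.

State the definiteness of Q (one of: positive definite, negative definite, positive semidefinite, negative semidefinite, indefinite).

For the 2×2 matrix [[-4, -4], [-4, -7]]: det = -4·-7 − (-4)² = 12, trace = -11.
det > 0 so both eigenvalues share the sign of the trace; trace = -11 < 0 ⇒ both negative.

negative definite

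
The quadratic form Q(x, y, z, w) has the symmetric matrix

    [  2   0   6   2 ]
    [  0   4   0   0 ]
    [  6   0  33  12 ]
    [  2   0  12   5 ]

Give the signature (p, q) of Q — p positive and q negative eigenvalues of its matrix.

(4, 0)

Symmetric row and column elimination reduces A to a congruent diagonal form with pivots 2, 4, 15, 3/5.
Counting signs: 4 positive.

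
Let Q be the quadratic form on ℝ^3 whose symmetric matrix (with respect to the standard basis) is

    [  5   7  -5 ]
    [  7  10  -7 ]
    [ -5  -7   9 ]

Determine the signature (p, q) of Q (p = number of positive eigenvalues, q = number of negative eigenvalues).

(3, 0)

Congruent diagonalization of A (simultaneous row and column reduction) yields pivots 5, 1/5, 4.
Counting signs: 3 positive.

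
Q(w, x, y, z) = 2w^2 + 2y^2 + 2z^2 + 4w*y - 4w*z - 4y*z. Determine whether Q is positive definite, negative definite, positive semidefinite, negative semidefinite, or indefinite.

positive semidefinite

The symmetric matrix is A = [[2, 0, 2, -2], [0, 0, 0, 0], [2, 0, 2, -2], [-2, 0, -2, 2]].
Congruent diagonalization of A (simultaneous row and column reduction) yields pivots 2, 0, 0, 0.
So there are 1 positive, 3 zero pivots.
Hence Q is positive semidefinite.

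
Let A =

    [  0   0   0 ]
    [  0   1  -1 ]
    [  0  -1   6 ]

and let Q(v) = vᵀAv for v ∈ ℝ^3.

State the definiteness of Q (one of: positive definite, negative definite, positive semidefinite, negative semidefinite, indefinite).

Applying the same elementary operations to the rows and columns of A produces a congruent diagonal matrix with entries 0, 1, 5.
That gives 2 positive, 1 zero pivots.
Hence Q is positive semidefinite.

positive semidefinite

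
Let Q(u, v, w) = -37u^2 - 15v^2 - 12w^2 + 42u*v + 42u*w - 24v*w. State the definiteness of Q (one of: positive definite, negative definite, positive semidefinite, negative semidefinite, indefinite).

negative definite

The symmetric matrix of Q is A = [[-37, 21, 21], [21, -15, -12], [21, -12, -12]].
Leading principal minors: Δ_1 = -37, Δ_2 = 114, Δ_3 = -9.
The signs alternate starting with Δ_1 < 0, so by Sylvester's criterion Q is negative definite.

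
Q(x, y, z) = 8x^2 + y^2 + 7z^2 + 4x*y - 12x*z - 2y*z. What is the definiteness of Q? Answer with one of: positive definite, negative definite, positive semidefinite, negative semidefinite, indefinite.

The symmetric matrix of Q is A = [[8, 2, -6], [2, 1, -1], [-6, -1, 7]].
Leading principal minors: Δ_1 = 8, Δ_2 = 4, Δ_3 = 8.
All leading principal minors are positive, so by Sylvester's criterion Q is positive definite.

positive definite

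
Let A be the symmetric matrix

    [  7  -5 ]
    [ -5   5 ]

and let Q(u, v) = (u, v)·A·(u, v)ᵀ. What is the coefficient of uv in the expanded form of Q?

The coefficient of uv is A[1,2] + A[2,1] = 2·(-5) = -10.

-10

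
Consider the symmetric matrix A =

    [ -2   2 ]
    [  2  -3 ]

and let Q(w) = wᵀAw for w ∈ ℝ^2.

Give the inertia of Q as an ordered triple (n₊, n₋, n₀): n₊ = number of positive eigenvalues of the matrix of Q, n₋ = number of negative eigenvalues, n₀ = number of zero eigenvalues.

An LDLᵀ factorisation of A has diagonal entries -2, -1.
So there are 2 negative pivots.

(0, 2, 0)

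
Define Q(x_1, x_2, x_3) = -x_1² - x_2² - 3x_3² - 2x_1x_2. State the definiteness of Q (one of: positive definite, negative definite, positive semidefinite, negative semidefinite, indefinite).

Write A = [[-1, -1, 0], [-1, -1, 0], [0, 0, -3]].
Row-reducing A symmetrically gives the diagonal entries -1, 0, -3.
That gives 2 negative, 1 zero pivots.
Hence Q is negative semidefinite.

negative semidefinite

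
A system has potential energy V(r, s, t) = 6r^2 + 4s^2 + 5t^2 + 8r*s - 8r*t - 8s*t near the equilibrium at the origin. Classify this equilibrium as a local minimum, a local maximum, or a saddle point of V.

local minimum

The Hessian at the origin is H = [[12, 8, -8], [8, 8, -8], [-8, -8, 10]].
Applying the same elementary operations to the rows and columns of H produces a congruent diagonal matrix with entries 12, 8/3, 2.
So there are 3 positive pivots.
H is positive definite, so the origin is a strict local minimum.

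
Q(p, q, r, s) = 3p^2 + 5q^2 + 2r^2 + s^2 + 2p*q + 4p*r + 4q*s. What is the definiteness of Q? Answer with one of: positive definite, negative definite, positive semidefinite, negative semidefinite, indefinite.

Write A = [[3, 1, 2, 0], [1, 5, 0, 2], [2, 0, 2, 0], [0, 2, 0, 1]].
Symmetric row and column elimination reduces A to a congruent diagonal form with pivots 3, 14/3, 4/7, 0.
So there are 3 positive, 1 zero pivots.
Hence Q is positive semidefinite.

positive semidefinite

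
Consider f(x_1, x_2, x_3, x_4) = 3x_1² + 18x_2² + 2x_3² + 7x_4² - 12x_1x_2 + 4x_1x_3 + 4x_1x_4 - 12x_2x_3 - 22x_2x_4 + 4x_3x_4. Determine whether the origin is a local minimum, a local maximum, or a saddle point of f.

saddle point

The Hessian at the origin is H = [[6, -12, 4, 4], [-12, 36, -12, -22], [4, -12, 4, 4], [4, -22, 4, 14]].
H is indefinite, so the origin is a saddle point.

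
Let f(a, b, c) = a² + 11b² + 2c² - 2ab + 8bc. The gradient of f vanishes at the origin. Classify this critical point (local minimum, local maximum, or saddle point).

The Hessian at the origin is H = [[2, -2, 0], [-2, 22, 8], [0, 8, 4]].
Applying the same elementary operations to the rows and columns of H produces a congruent diagonal matrix with entries 2, 20, 4/5.
That gives 3 positive pivots.
H is positive definite, so the origin is a strict local minimum.

local minimum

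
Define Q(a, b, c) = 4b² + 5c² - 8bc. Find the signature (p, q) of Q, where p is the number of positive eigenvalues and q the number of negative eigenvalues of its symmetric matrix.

(2, 0)

The symmetric matrix is A = [[0, 0, 0], [0, 4, -4], [0, -4, 5]].
Congruent diagonalization of A (simultaneous row and column reduction) yields pivots 0, 4, 1.
Counting signs: 2 positive, 1 zero.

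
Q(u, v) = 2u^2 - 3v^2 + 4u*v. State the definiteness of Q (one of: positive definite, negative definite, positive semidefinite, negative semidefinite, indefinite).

The symmetric matrix of Q is [[2, 2], [2, -3]].
For the 2×2 matrix [[2, 2], [2, -3]]: det = 2·-3 − (2)² = -10, trace = -1.
det < 0 so the eigenvalues have opposite signs; the form is indefinite.

indefinite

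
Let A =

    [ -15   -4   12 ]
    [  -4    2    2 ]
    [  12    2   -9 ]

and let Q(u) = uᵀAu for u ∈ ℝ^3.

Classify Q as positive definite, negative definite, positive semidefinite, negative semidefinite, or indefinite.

Row-reducing A symmetrically gives the diagonal entries -15, 46/15, 3/23.
That gives 2 positive, 1 negative pivots.
Hence Q is indefinite.

indefinite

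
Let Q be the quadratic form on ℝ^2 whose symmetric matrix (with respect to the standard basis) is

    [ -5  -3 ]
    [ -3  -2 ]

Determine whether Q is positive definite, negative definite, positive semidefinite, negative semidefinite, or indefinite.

For the 2×2 matrix [[-5, -3], [-3, -2]]: det = -5·-2 − (-3)² = 1, trace = -7.
det > 0 so both eigenvalues share the sign of the trace; trace = -7 < 0 ⇒ both negative.

negative definite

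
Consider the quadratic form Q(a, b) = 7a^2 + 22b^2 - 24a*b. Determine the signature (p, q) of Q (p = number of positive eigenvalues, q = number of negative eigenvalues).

(2, 0)

Write A = [[7, -12], [-12, 22]].
Symmetric row and column elimination reduces A to a congruent diagonal form with pivots 7, 10/7.
So there are 2 positive pivots.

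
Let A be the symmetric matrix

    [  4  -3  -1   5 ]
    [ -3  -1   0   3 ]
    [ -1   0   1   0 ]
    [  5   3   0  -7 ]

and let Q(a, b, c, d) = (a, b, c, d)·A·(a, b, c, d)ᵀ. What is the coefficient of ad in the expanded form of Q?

10

The coefficient of ad is A[1,4] + A[4,1] = 2·5 = 10.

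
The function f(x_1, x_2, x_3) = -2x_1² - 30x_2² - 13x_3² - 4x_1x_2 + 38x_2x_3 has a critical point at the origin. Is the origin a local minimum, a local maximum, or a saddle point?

local maximum

The Hessian at the origin is H = [[-4, -4, 0], [-4, -60, 38], [0, 38, -26]].
Row-reducing H symmetrically gives the diagonal entries -4, -56, -3/14.
So there are 3 negative pivots.
H is negative definite, so the origin is a strict local maximum.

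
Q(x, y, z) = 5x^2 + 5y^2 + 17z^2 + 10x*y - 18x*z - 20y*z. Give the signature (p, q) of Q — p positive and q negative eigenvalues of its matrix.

(2, 1)

The symmetric matrix is A = [[5, 5, -9], [5, 5, -10], [-9, -10, 17]].
By Sylvester's law of inertia any congruent diagonalization of A has 2 positive, 1 negative and 0 zero entries.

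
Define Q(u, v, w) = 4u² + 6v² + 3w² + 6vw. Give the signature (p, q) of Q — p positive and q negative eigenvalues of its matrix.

The associated matrix is A = [[4, 0, 0], [0, 6, 3], [0, 3, 3]].
Symmetric row and column elimination reduces A to a congruent diagonal form with pivots 4, 6, 3/2.
Counting signs: 3 positive.

(3, 0)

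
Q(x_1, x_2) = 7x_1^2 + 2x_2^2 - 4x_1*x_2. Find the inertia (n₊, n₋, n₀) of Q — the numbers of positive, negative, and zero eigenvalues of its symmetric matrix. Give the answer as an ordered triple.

(2, 0, 0)

Write A = [[7, -2], [-2, 2]].
Symmetric row and column elimination reduces A to a congruent diagonal form with pivots 7, 10/7.
Counting signs: 2 positive.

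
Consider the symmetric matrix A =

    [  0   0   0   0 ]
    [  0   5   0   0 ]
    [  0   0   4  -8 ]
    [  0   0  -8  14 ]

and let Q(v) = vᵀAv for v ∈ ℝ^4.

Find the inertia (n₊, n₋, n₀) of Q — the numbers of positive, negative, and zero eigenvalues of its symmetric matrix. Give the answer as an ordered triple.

Congruent diagonalization of A (simultaneous row and column reduction) yields pivots 0, 5, 4, -2.
Counting signs: 2 positive, 1 negative, 1 zero.

(2, 1, 1)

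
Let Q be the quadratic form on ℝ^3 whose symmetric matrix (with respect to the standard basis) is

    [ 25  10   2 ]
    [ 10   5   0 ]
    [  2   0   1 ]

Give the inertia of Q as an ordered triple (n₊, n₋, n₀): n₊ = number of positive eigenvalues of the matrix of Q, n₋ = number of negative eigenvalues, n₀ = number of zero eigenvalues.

Row-reducing A symmetrically gives the diagonal entries 25, 1, 1/5.
So there are 3 positive pivots.

(3, 0, 0)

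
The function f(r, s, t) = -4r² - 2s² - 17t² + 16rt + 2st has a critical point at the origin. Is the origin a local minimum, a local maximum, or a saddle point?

local maximum

The Hessian at the origin is H = [[-8, 0, 16], [0, -4, 2], [16, 2, -34]].
An LDLᵀ factorisation of H has diagonal entries -8, -4, -1.
That gives 3 negative pivots.
H is negative definite, so the origin is a strict local maximum.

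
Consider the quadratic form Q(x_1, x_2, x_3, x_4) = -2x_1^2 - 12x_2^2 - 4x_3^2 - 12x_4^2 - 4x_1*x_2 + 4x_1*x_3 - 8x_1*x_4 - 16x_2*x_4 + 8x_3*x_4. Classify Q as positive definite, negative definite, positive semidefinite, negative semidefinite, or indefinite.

negative definite

Write A = [[-2, -2, 2, -4], [-2, -12, 0, -8], [2, 0, -4, 4], [-4, -8, 4, -12]].
Congruent diagonalization of A (simultaneous row and column reduction) yields pivots -2, -10, -8/5, -2.
So there are 4 negative pivots.
Hence Q is negative definite.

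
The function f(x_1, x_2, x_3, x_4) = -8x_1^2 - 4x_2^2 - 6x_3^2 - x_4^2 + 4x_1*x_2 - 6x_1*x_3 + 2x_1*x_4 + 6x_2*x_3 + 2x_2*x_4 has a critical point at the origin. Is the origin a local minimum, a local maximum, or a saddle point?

local maximum

The Hessian at the origin is H = [[-16, 4, -6, 2], [4, -8, 6, 2], [-6, 6, -12, 0], [2, 2, 0, -2]].
Row-reducing H symmetrically gives the diagonal entries -16, -7, -48/7, -3/4.
Counting signs: 4 negative.
H is negative definite, so the origin is a strict local maximum.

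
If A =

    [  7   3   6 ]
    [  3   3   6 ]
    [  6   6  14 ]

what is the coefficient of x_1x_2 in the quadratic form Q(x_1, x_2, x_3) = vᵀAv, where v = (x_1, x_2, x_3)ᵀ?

6

The coefficient of x_1x_2 is A[1,2] + A[2,1] = 2·3 = 6.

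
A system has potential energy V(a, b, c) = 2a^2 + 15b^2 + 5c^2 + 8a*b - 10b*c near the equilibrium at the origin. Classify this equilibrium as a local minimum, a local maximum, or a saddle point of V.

local minimum

The Hessian at the origin is H = [[4, 8, 0], [8, 30, -10], [0, -10, 10]].
Applying the same elementary operations to the rows and columns of H produces a congruent diagonal matrix with entries 4, 14, 20/7.
Counting signs: 3 positive.
H is positive definite, so the origin is a strict local minimum.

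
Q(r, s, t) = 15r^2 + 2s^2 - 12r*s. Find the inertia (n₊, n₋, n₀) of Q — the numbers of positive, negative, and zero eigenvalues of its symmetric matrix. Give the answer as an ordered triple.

(1, 1, 1)

Write A = [[15, -6, 0], [-6, 2, 0], [0, 0, 0]].
Row-reducing A symmetrically gives the diagonal entries 15, -2/5, 0.
That gives 1 positive, 1 negative, 1 zero pivots.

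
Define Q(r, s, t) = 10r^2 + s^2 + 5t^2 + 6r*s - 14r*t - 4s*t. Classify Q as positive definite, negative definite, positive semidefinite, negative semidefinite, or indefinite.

positive semidefinite

The symmetric matrix is A = [[10, 3, -7], [3, 1, -2], [-7, -2, 5]].
Congruent diagonalization of A (simultaneous row and column reduction) yields pivots 10, 1/10, 0.
Counting signs: 2 positive, 1 zero.
Hence Q is positive semidefinite.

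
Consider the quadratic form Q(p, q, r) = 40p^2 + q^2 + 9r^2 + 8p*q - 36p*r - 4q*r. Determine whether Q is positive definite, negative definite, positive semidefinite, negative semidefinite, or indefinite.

Write A = [[40, 4, -18], [4, 1, -2], [-18, -2, 9]].
Applying the same elementary operations to the rows and columns of A produces a congruent diagonal matrix with entries 40, 3/5, 5/6.
Counting signs: 3 positive.
Hence Q is positive definite.

positive definite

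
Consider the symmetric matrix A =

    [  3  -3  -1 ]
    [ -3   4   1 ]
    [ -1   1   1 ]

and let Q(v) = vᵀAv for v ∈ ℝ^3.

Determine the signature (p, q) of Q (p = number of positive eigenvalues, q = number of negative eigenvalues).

(3, 0)

Congruent diagonalization of A (simultaneous row and column reduction) yields pivots 3, 1, 2/3.
Counting signs: 3 positive.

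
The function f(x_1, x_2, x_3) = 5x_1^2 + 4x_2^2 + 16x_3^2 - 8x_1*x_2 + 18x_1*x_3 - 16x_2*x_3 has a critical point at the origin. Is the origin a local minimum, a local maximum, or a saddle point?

The Hessian at the origin is H = [[10, -8, 18], [-8, 8, -16], [18, -16, 32]].
Symmetric row and column elimination reduces H to a congruent diagonal form with pivots 10, 8/5, -2.
So there are 2 positive, 1 negative pivots.
H is indefinite, so the origin is a saddle point.

saddle point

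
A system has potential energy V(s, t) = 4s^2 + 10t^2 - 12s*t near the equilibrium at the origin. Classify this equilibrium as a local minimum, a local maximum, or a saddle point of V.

The Hessian at the origin is H = [[8, -12], [-12, 20]].
det H = 8·20 − (-12)² = 16 > 0 and H[1,1] = 8 > 0, so H is positive definite.
Therefore the origin is a local minimum.

local minimum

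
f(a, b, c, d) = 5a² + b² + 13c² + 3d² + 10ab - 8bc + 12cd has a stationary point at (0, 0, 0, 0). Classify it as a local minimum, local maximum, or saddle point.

saddle point

The Hessian at the origin is H = [[10, 10, 0, 0], [10, 2, -8, 0], [0, -8, 26, 12], [0, 0, 12, 6]].
An LDLᵀ factorisation of H has diagonal entries 10, -8, 34, 30/17.
So there are 3 positive, 1 negative pivots.
H is indefinite, so the origin is a saddle point.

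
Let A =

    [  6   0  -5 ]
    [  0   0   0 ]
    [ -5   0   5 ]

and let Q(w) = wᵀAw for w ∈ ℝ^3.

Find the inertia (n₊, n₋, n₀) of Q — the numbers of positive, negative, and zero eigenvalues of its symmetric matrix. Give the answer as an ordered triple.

(2, 0, 1)

Symmetric row and column elimination reduces A to a congruent diagonal form with pivots 6, 0, 5/6.
Counting signs: 2 positive, 1 zero.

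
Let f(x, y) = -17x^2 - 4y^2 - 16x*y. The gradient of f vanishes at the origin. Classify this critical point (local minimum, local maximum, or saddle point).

local maximum

The Hessian at the origin is H = [[-34, -16], [-16, -8]].
det H = -34·-8 − (-16)² = 16 > 0 and H[1,1] = -34 < 0, so H is negative definite.
Therefore the origin is a local maximum.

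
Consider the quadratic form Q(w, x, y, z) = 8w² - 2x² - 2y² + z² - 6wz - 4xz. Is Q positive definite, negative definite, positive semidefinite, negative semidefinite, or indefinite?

The associated matrix is A = [[8, 0, 0, -3], [0, -2, 0, -2], [0, 0, -2, 0], [-3, -2, 0, 1]].
Symmetric row and column elimination reduces A to a congruent diagonal form with pivots 8, -2, -2, 15/8.
So there are 2 positive, 2 negative pivots.
Hence Q is indefinite.

indefinite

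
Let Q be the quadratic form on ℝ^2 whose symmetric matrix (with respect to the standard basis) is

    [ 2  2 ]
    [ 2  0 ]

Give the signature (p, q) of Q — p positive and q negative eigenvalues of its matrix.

(1, 1)

Symmetric row and column elimination reduces A to a congruent diagonal form with pivots 2, -2.
So there are 1 positive, 1 negative pivots.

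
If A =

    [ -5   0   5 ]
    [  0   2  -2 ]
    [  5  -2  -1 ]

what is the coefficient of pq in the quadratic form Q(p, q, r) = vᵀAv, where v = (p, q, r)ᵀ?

The coefficient of pq is A[1,2] + A[2,1] = 2·0 = 0.

0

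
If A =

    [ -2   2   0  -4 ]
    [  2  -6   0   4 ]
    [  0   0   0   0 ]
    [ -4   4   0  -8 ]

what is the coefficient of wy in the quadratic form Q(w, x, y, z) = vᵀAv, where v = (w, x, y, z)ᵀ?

0

The coefficient of wy is A[1,3] + A[3,1] = 2·0 = 0.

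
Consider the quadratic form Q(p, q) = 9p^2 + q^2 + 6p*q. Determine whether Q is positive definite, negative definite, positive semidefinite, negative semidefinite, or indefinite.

The symmetric matrix is A = [[9, 3], [3, 1]].
Row-reducing A symmetrically gives the diagonal entries 9, 0.
Counting signs: 1 positive, 1 zero.
Hence Q is positive semidefinite.

positive semidefinite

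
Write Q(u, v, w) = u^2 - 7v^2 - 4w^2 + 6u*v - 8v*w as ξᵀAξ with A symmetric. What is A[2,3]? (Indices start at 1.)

-4

The coefficient of v·w in Q is -8. For a symmetric A this equals A[2,3] + A[3,2] = 2·A[2,3].
So A[2,3] = -8/2 = -4.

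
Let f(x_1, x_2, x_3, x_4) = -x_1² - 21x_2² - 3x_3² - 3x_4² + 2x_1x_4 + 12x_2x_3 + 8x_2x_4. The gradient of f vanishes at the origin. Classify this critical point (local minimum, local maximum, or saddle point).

The Hessian at the origin is H = [[-2, 0, 0, 2], [0, -42, 12, 8], [0, 12, -6, 0], [2, 8, 0, -6]].
Congruent diagonalization of H (simultaneous row and column reduction) yields pivots -2, -42, -18/7, -4/9.
That gives 4 negative pivots.
H is negative definite, so the origin is a strict local maximum.

local maximum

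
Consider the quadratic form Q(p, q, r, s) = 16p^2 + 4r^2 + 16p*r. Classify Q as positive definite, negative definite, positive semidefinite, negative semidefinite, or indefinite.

The symmetric matrix is A = [[16, 0, 8, 0], [0, 0, 0, 0], [8, 0, 4, 0], [0, 0, 0, 0]].
Applying the same elementary operations to the rows and columns of A produces a congruent diagonal matrix with entries 16, 0, 0, 0.
That gives 1 positive, 3 zero pivots.
Hence Q is positive semidefinite.

positive semidefinite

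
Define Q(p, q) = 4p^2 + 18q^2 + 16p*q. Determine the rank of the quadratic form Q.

2

The associated matrix is A = [[4, 8], [8, 18]].
An LDLᵀ factorisation of A has diagonal entries 4, 2.
Counting signs: 2 positive.
The rank is the number of nonzero pivots: 2.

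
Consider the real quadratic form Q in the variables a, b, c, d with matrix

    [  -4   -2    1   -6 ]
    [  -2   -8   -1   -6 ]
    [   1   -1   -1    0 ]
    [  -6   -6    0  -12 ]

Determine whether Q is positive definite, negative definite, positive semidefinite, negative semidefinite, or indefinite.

Congruent diagonalization of A (simultaneous row and column reduction) yields pivots -4, -7, -3/7, 0.
That gives 3 negative, 1 zero pivots.
Hence Q is negative semidefinite.

negative semidefinite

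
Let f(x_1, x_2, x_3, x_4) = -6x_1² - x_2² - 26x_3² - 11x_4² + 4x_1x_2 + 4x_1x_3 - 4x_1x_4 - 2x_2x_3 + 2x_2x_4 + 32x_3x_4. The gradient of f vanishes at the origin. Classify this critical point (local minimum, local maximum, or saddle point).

local maximum

The Hessian at the origin is H = [[-12, 4, 4, -4], [4, -2, -2, 2], [4, -2, -52, 32], [-4, 2, 32, -22]].
Congruent diagonalization of H (simultaneous row and column reduction) yields pivots -12, -2/3, -50, -2.
That gives 4 negative pivots.
H is negative definite, so the origin is a strict local maximum.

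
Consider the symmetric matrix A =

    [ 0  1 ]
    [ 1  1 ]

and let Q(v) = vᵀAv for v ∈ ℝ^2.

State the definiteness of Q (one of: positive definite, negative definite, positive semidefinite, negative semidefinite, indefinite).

For the 2×2 matrix [[0, 1], [1, 1]]: det = 0·1 − (1)² = -1, trace = 1.
det < 0 so the eigenvalues have opposite signs; the form is indefinite.

indefinite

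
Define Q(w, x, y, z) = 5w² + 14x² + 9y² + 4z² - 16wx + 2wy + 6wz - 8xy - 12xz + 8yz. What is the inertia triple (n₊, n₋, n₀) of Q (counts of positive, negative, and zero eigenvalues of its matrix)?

(4, 0, 0)

Write A = [[5, -8, 1, 3], [-8, 14, -4, -6], [1, -4, 9, 4], [3, -6, 4, 4]].
Symmetric row and column elimination reduces A to a congruent diagonal form with pivots 5, 6/5, 4, 3/4.
That gives 4 positive pivots.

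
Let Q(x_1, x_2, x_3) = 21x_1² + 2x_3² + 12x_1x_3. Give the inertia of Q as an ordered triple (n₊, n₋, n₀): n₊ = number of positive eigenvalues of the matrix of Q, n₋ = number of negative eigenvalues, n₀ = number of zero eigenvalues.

The symmetric matrix is A = [[21, 0, 6], [0, 0, 0], [6, 0, 2]].
Symmetric row and column elimination reduces A to a congruent diagonal form with pivots 21, 0, 2/7.
That gives 2 positive, 1 zero pivots.

(2, 0, 1)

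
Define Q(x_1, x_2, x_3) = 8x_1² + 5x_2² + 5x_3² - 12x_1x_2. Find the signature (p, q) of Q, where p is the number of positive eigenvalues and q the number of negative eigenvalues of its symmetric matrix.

Write A = [[8, -6, 0], [-6, 5, 0], [0, 0, 5]].
Applying the same elementary operations to the rows and columns of A produces a congruent diagonal matrix with entries 8, 1/2, 5.
That gives 3 positive pivots.

(3, 0)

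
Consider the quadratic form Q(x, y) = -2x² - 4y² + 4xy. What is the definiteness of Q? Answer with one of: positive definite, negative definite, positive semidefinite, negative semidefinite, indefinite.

negative definite

The symmetric matrix is A = [[-2, 2], [2, -4]].
Applying the same elementary operations to the rows and columns of A produces a congruent diagonal matrix with entries -2, -2.
So there are 2 negative pivots.
Hence Q is negative definite.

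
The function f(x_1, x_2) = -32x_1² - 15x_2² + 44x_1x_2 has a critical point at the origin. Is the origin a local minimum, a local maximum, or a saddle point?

saddle point

The Hessian at the origin is H = [[-64, 44], [44, -30]].
det H = -64·-30 − (44)² = -16 < 0, so H is indefinite.
Therefore the origin is a saddle point.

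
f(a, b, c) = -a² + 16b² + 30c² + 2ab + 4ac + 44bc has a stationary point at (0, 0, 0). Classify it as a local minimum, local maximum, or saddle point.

saddle point

The Hessian at the origin is H = [[-2, 2, 4], [2, 32, 44], [4, 44, 60]].
Symmetric row and column elimination reduces H to a congruent diagonal form with pivots -2, 34, 4/17.
Counting signs: 2 positive, 1 negative.
H is indefinite, so the origin is a saddle point.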